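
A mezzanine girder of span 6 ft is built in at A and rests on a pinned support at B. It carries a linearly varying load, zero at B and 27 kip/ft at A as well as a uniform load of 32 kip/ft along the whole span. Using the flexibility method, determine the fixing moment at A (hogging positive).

M_A = 208.8 kip·ft

Release the roller at B. Primary structure: cantilever fixed at A.
Primary-structure tip deflection at B by superposition:
  triangular load, peak 27 at the fixed end: w₀L⁴/(30EI) = 1166/EI
  UDL 32: wL⁴/(8EI) = 5184/EI
  δ_0 = 6350/EI
Tip deflection under a unit load at B: L³/(3EI) = 72/EI.
Compatibility at B: δ_0 − R_B·δ_{BB} = 0, so R_B = 6350/72 = 88.2 kip.
Moment equilibrium about A: M_A = Σ(load moments about A) − R_B·L = 738 − 88.2×6 = 208.8 kip·ft.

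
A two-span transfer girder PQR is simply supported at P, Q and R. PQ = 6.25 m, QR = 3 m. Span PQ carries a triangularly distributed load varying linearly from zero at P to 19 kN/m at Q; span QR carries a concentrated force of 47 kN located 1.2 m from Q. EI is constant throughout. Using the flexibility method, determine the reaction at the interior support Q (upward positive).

Release continuity at Q by inserting a hinge; the redundant is the internal moment M_Q. The primary structure is two simply-supported spans PQ and QR.
End slopes at the hinge Q, treating each span as simply supported:
  span PQ: triangular load, peak 19: w₀L³/(45EI) = 103.1/EI
  span QR: point load 47 at a = 1.2: Pab(L + b)/(6LEI) = 27.07/EI
  relative rotation θ_0 = (103.1 + 27.07)/EI = 130.2/EI
A unit hogging moment at Q produces rotation L₁/(3EI) + L₂/(3EI) = 3.083/EI.
Slope continuity at Q: θ_0 = M_Q·3.083/EI, so M_Q = 130.2/3.083 = 42.21 kN·m (hogging).
Span PQ, ΣM about P with M_Q applied at Q: R_Q^{PQ}·6.25 = 247.4 + 42.21, so R_Q^{PQ} = 46.34 kN and R_P = 59.38 − 46.34 = 13.04 kN.
Span QR, ΣM about R: R_Q^{QR}·3 = 84.6 + 42.21, so R_Q^{QR} = 42.27 kN and R_R = 47 − 42.27 = 4.729 kN.
R_Q = 46.34 + 42.27 = 88.61 kN.

R_Q = 88.61 kN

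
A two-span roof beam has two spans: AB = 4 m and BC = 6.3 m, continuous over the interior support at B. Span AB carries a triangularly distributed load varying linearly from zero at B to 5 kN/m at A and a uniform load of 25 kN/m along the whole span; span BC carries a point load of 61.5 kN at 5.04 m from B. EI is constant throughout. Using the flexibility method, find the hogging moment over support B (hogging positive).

Take M_B as the redundant. Released structure: two simple spans AB and BC with a hinge at B.
Discontinuity in slope at B on the released structure — sum the simple-span end rotations:
  span AB: triangular load, peak 5: 7w₀L³/(360EI) = 6.222/EI
  span AB: UDL 25: wL³/(24EI) = 66.67/EI
  span BC: point load 61.5 at a = 5.04: Pab(L + b)/(6LEI) = 78.11/EI
  relative rotation θ_0 = (72.89 + 78.11)/EI = 151/EI
A unit hogging moment at B produces rotation L₁/(3EI) + L₂/(3EI) = 3.433/EI.
Slope continuity at B: θ_0 = M_B·3.433/EI, so M_B = 151/3.433 = 43.98 kN·m (hogging).

M_B = 43.98 kN·m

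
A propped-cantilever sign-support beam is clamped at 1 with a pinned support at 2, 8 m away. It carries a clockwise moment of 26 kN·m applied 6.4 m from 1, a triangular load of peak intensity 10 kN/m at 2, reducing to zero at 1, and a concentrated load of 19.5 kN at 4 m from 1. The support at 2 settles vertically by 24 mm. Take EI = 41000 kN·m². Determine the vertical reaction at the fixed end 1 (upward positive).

R_1 = 32.49 kN

Release the roller at 2. Primary structure: cantilever fixed at 1.
Primary-structure tip deflection at 2 by superposition:
  clockwise couple 26 at a = 6.4: M₀a(2L − a)/(2EI) = 798.7/EI
  triangular load, peak 10 at the free end: 11w₀L⁴/(120EI) = 3755/EI
  point load 19.5 at a = 4: Pa²(3L − a)/(6EI) = 1040/EI
  δ_0 = 5593/EI
Flexibility coefficient — unit upward force at 2: δ_{22} = L³/(3EI) = 170.7/EI.
With EI = 41000 kN·m²: δ_0 = 0.13642 m and δ_{22} = 0.004163 m/kN.
Compatibility — the beam at 2 must follow the support down by 0.024 m: δ_0 − R_2·δ_{22} = 0.024, so R_2 = (0.13642 − 0.024)/0.004163 = 27.01 kN.
Vertical equilibrium: R_1 = ΣP − R_2 = 59.5 − 27.01 = 32.49 kN.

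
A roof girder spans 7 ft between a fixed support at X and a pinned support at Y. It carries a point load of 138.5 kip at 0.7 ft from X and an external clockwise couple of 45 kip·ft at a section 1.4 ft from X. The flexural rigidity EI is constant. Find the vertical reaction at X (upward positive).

Remove the prop at Y; the released (primary) structure is a cantilever built in at X.
Free-end deflection of the primary structure under the applied loading (downward +):
  point load 138.5 at a = 0.7: Pa²(3L − a)/(6EI) = 229.6/EI
  clockwise couple 45 at a = 1.4: M₀a(2L − a)/(2EI) = 396.9/EI
  δ_0 = 626.5/EI
Tip deflection under a unit load at Y: L³/(3EI) = 114.3/EI.
The prop prevents deflection at Y: R_Y = δ_0/δ_{YY} = 626.5/114.3 = 5.48 kip.
Vertical equilibrium: R_X = ΣP − R_Y = 138.5 − 5.48 = 133 kip.

R_X = 133 kip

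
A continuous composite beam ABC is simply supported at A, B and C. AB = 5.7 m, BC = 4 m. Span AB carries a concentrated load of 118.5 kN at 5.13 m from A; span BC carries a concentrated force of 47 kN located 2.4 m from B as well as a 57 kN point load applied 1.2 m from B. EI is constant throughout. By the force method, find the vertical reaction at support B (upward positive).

R_B = 192.5 kN

Take M_B as the redundant. Released structure: two simple spans AB and BC with a hinge at B.
Discontinuity in slope at B on the released structure — sum the simple-span end rotations:
  span AB: point load 118.5 at a = 5.13: Pab(L + a)/(6LEI) = 109.7/EI
  span BC: point load 47 at a = 2.4: Pab(L + b)/(6LEI) = 42.11/EI
  span BC: point load 57 at a = 1.2: Pab(L + b)/(6LEI) = 54.26/EI
  relative rotation θ_0 = (109.7 + 96.38)/EI = 206.1/EI
A unit hogging moment at B produces rotation L₁/(3EI) + L₂/(3EI) = 3.233/EI.
Slope continuity at B: θ_0 = M_B·3.233/EI, so M_B = 206.1/3.233 = 63.74 kN·m (hogging).
Span AB, ΣM about A with M_B applied at B: R_B^{AB}·5.7 = 607.9 + 63.74, so R_B^{AB} = 117.8 kN and R_A = 118.5 − 117.8 = 0.667 kN.
Span BC, ΣM about C: R_B^{BC}·4 = 234.8 + 63.74, so R_B^{BC} = 74.64 kN and R_C = 104 − 74.64 = 29.36 kN.
R_B = 117.8 + 74.64 = 192.5 kN.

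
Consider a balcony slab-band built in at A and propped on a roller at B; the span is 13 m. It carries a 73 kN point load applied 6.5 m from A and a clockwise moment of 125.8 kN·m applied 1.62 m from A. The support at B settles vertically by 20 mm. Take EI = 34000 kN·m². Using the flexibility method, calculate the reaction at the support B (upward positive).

Take the reaction at B as the redundant and release it; the primary structure is a cantilever fixed at A.
Free-end deflection of the primary structure under the applied loading (downward +):
  point load 73 at a = 6.5: Pa²(3L − a)/(6EI) = 16706/EI
  clockwise couple 125.8 at a = 1.62: M₀a(2L − a)/(2EI) = 2484/EI
  δ_0 = 19191/EI
Tip deflection under a unit load at B: L³/(3EI) = 732.3/EI.
With EI = 34000 kN·m²: δ_0 = 0.56443 m and δ_{BB} = 0.021539 m/kN.
Compatibility — the beam at B must follow the support down by 0.02 m: δ_0 − R_B·δ_{BB} = 0.02, so R_B = (0.56443 − 0.02)/0.021539 = 25.28 kN.

R_B = 25.28 kN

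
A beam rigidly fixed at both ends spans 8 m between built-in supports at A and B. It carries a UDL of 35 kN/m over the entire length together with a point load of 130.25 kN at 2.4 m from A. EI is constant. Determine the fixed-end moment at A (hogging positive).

M_A = 339.8 kN·m

Take the two fixed-end moments M_A, M_B as redundants; the released structure is the simple span AB.
End rotations of the released simple span under the applied load (×1/EI):
  at A: UDL 35: wL³/(24EI) = 746.7/EI
  at B: UDL 35: wL³/(24EI) = 746.7/EI
  at A: point load 130.25 at a = 2.4: Pab(L + b)/(6LEI) = 496/EI
  at B: point load 130.25 at a = 2.4: Pab(L + a)/(6LEI) = 379.3/EI
  θ_A0 = 1243/EI,  θ_B0 = 1126/EI
Flexibility coefficients: a unit moment at one end gives L/(3EI) there and L/(6EI) at the far end, so f₁₁ = f₂₂ = 2.667/EI and f₁₂ = f₂₁ = 1.333/EI.
Compatibility — zero rotation at each built-in end:
  2.667 M_A + 1.333 M_B = 1243
  1.333 M_A + 2.667 M_B = 1126
Solving the pair gives M_A = 339.8 kN·m and M_B = 252.3 kN·m (hogging).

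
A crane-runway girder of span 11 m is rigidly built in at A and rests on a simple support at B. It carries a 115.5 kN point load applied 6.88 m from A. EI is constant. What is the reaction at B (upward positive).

R_B = 53.64 kN

Choose R_B as the redundant. The primary structure is the cantilever fixed at A.
Downward deflection at the released point B due to the loads:
  point load 115.5 at a = 6.88: Pa²(3L − a)/(6EI) = 23800/EI
Tip deflection under a unit load at B: L³/(3EI) = 443.7/EI.
Compatibility at B: δ_0 − R_B·δ_{BB} = 0, so R_B = 23800/443.7 = 53.64 kN.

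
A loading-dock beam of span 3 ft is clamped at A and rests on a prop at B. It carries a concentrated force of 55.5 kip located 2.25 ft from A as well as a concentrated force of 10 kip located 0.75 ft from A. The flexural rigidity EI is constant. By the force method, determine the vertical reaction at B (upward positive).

Choose R_B as the redundant. The primary structure is the cantilever fixed at A.
Deflection at B on the released cantilever, summing each load's contribution:
  point load 55.5 at a = 2.25: Pa²(3L − a)/(6EI) = 316.1/EI
  point load 10 at a = 0.75: Pa²(3L − a)/(6EI) = 7.734/EI
  δ_0 = 323.8/EI
Tip deflection under a unit load at B: L³/(3EI) = 9/EI.
The prop prevents deflection at B: R_B = δ_0/δ_{BB} = 323.8/9 = 35.98 kip.

R_B = 35.98 kip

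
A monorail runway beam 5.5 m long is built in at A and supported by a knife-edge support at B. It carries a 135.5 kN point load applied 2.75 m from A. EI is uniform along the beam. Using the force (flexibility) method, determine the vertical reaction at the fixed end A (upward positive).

R_A = 93.16 kN

Take the reaction at B as the redundant and release it; the primary structure is a cantilever fixed at A.
Downward deflection at the released point B due to the loads:
  point load 135.5 at a = 2.75: Pa²(3L − a)/(6EI) = 2348/EI
Flexibility coefficient — unit upward force at B: δ_{BB} = L³/(3EI) = 55.46/EI.
The prop prevents deflection at B: R_B = δ_0/δ_{BB} = 2348/55.46 = 42.34 kN.
Vertical equilibrium: R_A = ΣP − R_B = 135.5 − 42.34 = 93.16 kN.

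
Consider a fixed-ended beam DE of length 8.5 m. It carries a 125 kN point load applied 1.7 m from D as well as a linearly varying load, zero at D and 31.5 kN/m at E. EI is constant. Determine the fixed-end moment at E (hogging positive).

Release both end moments; the primary structure is a simply-supported span DE with redundants M_D and M_E.
On the primary (simply-supported) span, the end slopes from the loading are:
  at D: point load 125 at a = 1.7: Pab(L + b)/(6LEI) = 433.5/EI
  at E: point load 125 at a = 1.7: Pab(L + a)/(6LEI) = 289/EI
  at D: triangular load, peak 31.5: 7w₀L³/(360EI) = 376.2/EI
  at E: triangular load, peak 31.5: w₀L³/(45EI) = 429.9/EI
  θ_D0 = 809.7/EI,  θ_E0 = 718.9/EI
Flexibility coefficients: a unit moment at one end gives L/(3EI) there and L/(6EI) at the far end, so f₁₁ = f₂₂ = 2.833/EI and f₁₂ = f₂₁ = 1.417/EI.
Compatibility — zero rotation at each built-in end:
  2.833 M_D + 1.417 M_E = 809.7
  1.417 M_D + 2.833 M_E = 718.9
Solving the pair gives M_D = 211.9 kN·m and M_E = 147.8 kN·m (hogging).

M_E = 147.8 kN·m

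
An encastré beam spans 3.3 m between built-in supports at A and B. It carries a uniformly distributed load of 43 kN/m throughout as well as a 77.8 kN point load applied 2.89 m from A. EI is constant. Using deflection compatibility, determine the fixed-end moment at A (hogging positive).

Take the two fixed-end moments M_A, M_B as redundants; the released structure is the simple span AB.
On the primary (simply-supported) span, the end slopes from the loading are:
  at A: UDL 43: wL³/(24EI) = 64.39/EI
  at B: UDL 43: wL³/(24EI) = 64.39/EI
  at A: point load 77.8 at a = 2.89: Pab(L + b)/(6LEI) = 17.27/EI
  at B: point load 77.8 at a = 2.89: Pab(L + a)/(6LEI) = 28.82/EI
  θ_A0 = 81.66/EI,  θ_B0 = 93.21/EI
Flexibility coefficients: a unit moment at one end gives L/(3EI) there and L/(6EI) at the far end, so f₁₁ = f₂₂ = 1.1/EI and f₁₂ = f₂₁ = 0.55/EI.
Compatibility — zero rotation at each built-in end:
  1.1 M_A + 0.55 M_B = 81.66
  0.55 M_A + 1.1 M_B = 93.21
Solving the pair gives M_A = 42.49 kN·m and M_B = 63.49 kN·m (hogging).

M_A = 42.49 kN·m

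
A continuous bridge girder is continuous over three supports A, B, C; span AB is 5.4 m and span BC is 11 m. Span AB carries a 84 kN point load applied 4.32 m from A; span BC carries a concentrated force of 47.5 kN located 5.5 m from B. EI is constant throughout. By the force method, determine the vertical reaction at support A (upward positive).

Insert a hinge at B; M_B is the redundant, and each span becomes simply supported.
Rotations at B on the released spans (each span's end-slope, ×1/EI):
  span AB: point load 84 at a = 4.32: Pab(L + a)/(6LEI) = 117.6/EI
  span BC: point load 47.5 at a = 5.5: Pab(L + b)/(6LEI) = 359.2/EI
  relative rotation θ_0 = (117.6 + 359.2)/EI = 476.8/EI
A unit hogging moment at B produces rotation L₁/(3EI) + L₂/(3EI) = 5.467/EI.
Slope continuity at B: θ_0 = M_B·5.467/EI, so M_B = 476.8/5.467 = 87.22 kN·m (hogging).
Span AB, ΣM about A with M_B applied at B: R_B^{AB}·5.4 = 362.9 + 87.22, so R_B^{AB} = 83.35 kN and R_A = 84 − 83.35 = 0.6485 kN.

R_A = 0.6485 kN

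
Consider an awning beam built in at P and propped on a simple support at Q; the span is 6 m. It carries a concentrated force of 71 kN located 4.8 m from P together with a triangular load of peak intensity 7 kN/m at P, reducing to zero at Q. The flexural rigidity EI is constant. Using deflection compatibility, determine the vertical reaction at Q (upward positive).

R_Q = 54.18 kN

Choose R_Q as the redundant. The primary structure is the cantilever fixed at P.
Deflection at Q on the released cantilever, summing each load's contribution:
  point load 71 at a = 4.8: Pa²(3L − a)/(6EI) = 3599/EI
  triangular load, peak 7 at the fixed end: w₀L⁴/(30EI) = 302.4/EI
  δ_0 = 3901/EI
Tip deflection under a unit load at Q: L³/(3EI) = 72/EI.
Compatibility at Q: δ_0 − R_Q·δ_{QQ} = 0, so R_Q = 3901/72 = 54.18 kN.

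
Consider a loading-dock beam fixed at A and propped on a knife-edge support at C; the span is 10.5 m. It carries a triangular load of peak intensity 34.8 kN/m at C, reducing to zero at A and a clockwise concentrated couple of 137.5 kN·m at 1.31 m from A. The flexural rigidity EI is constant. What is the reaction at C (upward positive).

R_C = 105.1 kN

Remove the prop at C; the released (primary) structure is a cantilever built in at A.
Primary-structure tip deflection at C by superposition:
  triangular load, peak 34.8 at the free end: 11w₀L⁴/(120EI) = 38775/EI
  clockwise couple 137.5 at a = 1.31: M₀a(2L − a)/(2EI) = 1773/EI
  δ_0 = 40548/EI
Flexibility coefficient — unit upward force at C: δ_{CC} = L³/(3EI) = 385.9/EI.
Compatibility at C: δ_0 − R_C·δ_{CC} = 0, so R_C = 40548/385.9 = 105.1 kN.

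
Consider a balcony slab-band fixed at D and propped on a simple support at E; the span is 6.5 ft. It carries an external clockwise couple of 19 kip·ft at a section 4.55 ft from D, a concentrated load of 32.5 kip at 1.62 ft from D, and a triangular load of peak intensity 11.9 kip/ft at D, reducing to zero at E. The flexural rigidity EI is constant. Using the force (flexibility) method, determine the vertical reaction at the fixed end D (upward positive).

Remove the prop at E; the released (primary) structure is a cantilever built in at D.
Deflection at E on the released cantilever, summing each load's contribution:
  clockwise couple 19 at a = 4.55: M₀a(2L − a)/(2EI) = 365.3/EI
  point load 32.5 at a = 1.62: Pa²(3L − a)/(6EI) = 254.2/EI
  triangular load, peak 11.9 at the fixed end: w₀L⁴/(30EI) = 708.1/EI
  δ_0 = 1327/EI
Flexibility coefficient — unit upward force at E: δ_{EE} = L³/(3EI) = 91.54/EI.
Compatibility at E: δ_0 − R_E·δ_{EE} = 0, so R_E = 1327/91.54 = 14.5 kip.
Vertical equilibrium: R_D = ΣP − R_E = 71.17 − 14.5 = 56.67 kip.

R_D = 56.67 kip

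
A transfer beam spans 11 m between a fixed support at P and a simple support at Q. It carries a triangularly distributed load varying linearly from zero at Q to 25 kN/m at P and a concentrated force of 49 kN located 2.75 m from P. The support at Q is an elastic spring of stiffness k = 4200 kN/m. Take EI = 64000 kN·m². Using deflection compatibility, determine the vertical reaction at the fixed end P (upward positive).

R_P = 155.8 kN

Remove the prop at Q; the released (primary) structure is a cantilever built in at P.
Primary-structure tip deflection at Q by superposition:
  triangular load, peak 25 at the fixed end: w₀L⁴/(30EI) = 12201/EI
  point load 49 at a = 2.75: Pa²(3L − a)/(6EI) = 1868/EI
  δ_0 = 14069/EI
Tip deflection under a unit load at Q: L³/(3EI) = 443.7/EI.
With EI = 64000 kN·m²: δ_0 = 0.21983 m and δ_{QQ} = 0.006932 m/kN.
Compatibility — the spring shortens by R_Q/k under the reaction it provides: δ_0 − R_Q·δ_{QQ} = R_Q/k. With 1/k = 0.000238 m/kN, R_Q = δ_0 / (δ_{QQ} + 1/k) = 0.21983 / (0.006932 + 0.000238) = 30.66 kN.
Vertical equilibrium: R_P = ΣP − R_Q = 186.5 − 30.66 = 155.8 kN.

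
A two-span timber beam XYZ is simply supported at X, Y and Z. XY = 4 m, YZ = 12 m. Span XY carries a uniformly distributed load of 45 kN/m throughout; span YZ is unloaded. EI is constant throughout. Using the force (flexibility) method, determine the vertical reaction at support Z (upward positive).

Take M_Y as the redundant. Released structure: two simple spans XY and YZ with a hinge at Y.
Discontinuity in slope at Y on the released structure — sum the simple-span end rotations:
  span XY: UDL 45: wL³/(24EI) = 120/EI
  relative rotation θ_0 = (120 + 0)/EI = 120/EI
A unit hogging moment at Y produces rotation L₁/(3EI) + L₂/(3EI) = 5.333/EI.
Compatibility: M_Y·(L₁+L₂)/(3EI) = θ_0, giving M_Y = 22.5 kN·m (hogging).
Span YZ, ΣM about Z: R_Y^{YZ}·12 = 0 + 22.5, so R_Y^{YZ} = 1.875 kN and R_Z = 0 − 1.875 = -1.875 kN.

R_Z = -1.875 kN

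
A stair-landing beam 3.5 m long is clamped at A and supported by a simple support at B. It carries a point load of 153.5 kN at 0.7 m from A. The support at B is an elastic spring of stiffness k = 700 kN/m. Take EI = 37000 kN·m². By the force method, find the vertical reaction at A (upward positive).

R_A = 151.7 kN

Choose R_B as the redundant. The primary structure is the cantilever fixed at A.
Primary-structure tip deflection at B by superposition:
  point load 153.5 at a = 0.7: Pa²(3L − a)/(6EI) = 122.9/EI
Flexibility coefficient — unit upward force at B: δ_{BB} = L³/(3EI) = 14.29/EI.
With EI = 37000 kN·m²: δ_0 = 0.00332 m and δ_{BB} = 0.000386 m/kN.
Compatibility — the spring shortens by R_B/k under the reaction it provides: δ_0 − R_B·δ_{BB} = R_B/k. With 1/k = 0.001429 m/kN, R_B = δ_0 / (δ_{BB} + 1/k) = 0.00332 / (0.000386 + 0.001429) = 1.83 kN.
Vertical equilibrium: R_A = ΣP − R_B = 153.5 − 1.83 = 151.7 kN.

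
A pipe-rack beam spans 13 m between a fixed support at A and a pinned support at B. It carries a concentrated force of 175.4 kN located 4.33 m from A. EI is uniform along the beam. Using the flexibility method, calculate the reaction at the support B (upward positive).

R_B = 25.95 kN

Take the reaction at B as the redundant and release it; the primary structure is a cantilever fixed at A.
Deflection at B on the released cantilever, summing each load's contribution:
  point load 175.4 at a = 4.33: Pa²(3L − a)/(6EI) = 19002/EI
Tip deflection under a unit load at B: L³/(3EI) = 732.3/EI.
Compatibility at B: δ_0 − R_B·δ_{BB} = 0, so R_B = 19002/732.3 = 25.95 kN.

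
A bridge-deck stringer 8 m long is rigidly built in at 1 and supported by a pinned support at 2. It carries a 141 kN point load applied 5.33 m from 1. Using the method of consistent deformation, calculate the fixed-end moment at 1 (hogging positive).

M_1 = 167.3 kN·m

Take the reaction at 2 as the redundant and release it; the primary structure is a cantilever fixed at 1.
Free-end deflection of the primary structure under the applied loading (downward +):
  point load 141 at a = 5.33: Pa²(3L − a)/(6EI) = 12464/EI
Flexibility coefficient — unit upward force at 2: δ_{22} = L³/(3EI) = 170.7/EI.
Compatibility at 2: δ_0 − R_2·δ_{22} = 0, so R_2 = 12464/170.7 = 73.03 kN.
Moment equilibrium about 1: M_1 = Σ(load moments about 1) − R_2·L = 751.5 − 73.03×8 = 167.3 kN·m.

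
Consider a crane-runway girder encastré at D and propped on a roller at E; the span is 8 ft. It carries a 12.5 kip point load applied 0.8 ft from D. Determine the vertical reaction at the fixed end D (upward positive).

Choose R_E as the redundant. The primary structure is the cantilever fixed at D.
Downward deflection at the released point E due to the loads:
  point load 12.5 at a = 0.8: Pa²(3L − a)/(6EI) = 30.93/EI
Tip deflection under a unit load at E: L³/(3EI) = 170.7/EI.
Compatibility at E: δ_0 − R_E·δ_{EE} = 0, so R_E = 30.93/170.7 = 0.1812 kip.
Vertical equilibrium: R_D = ΣP − R_E = 12.5 − 0.1812 = 12.32 kip.

R_D = 12.32 kip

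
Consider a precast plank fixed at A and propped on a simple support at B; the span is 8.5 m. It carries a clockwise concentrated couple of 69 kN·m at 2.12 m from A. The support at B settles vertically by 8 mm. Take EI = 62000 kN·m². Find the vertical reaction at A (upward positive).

Take the reaction at B as the redundant and release it; the primary structure is a cantilever fixed at A.
Downward deflection at the released point B due to the loads:
  clockwise couple 69 at a = 2.12: M₀a(2L − a)/(2EI) = 1088/EI
Tip deflection under a unit load at B: L³/(3EI) = 204.7/EI.
With EI = 62000 kN·m²: δ_0 = 0.017554 m and δ_{BB} = 0.003302 m/kN.
Compatibility — the beam at B must follow the support down by 0.008 m: δ_0 − R_B·δ_{BB} = 0.008, so R_B = (0.017554 − 0.008)/0.003302 = 2.893 kN.
Vertical equilibrium: R_A = ΣP − R_B = 0 − 2.893 = -2.893 kN.

R_A = -2.893 kN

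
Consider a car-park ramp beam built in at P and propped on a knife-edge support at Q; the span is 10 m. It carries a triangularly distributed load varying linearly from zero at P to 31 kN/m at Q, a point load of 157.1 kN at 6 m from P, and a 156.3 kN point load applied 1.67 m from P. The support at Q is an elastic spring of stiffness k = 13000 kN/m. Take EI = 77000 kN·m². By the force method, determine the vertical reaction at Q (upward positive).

Choose R_Q as the redundant. The primary structure is the cantilever fixed at P.
Free-end deflection of the primary structure under the applied loading (downward +):
  triangular load, peak 31 at the free end: 11w₀L⁴/(120EI) = 28417/EI
  point load 157.1 at a = 6: Pa²(3L − a)/(6EI) = 22622/EI
  point load 156.3 at a = 1.67: Pa²(3L − a)/(6EI) = 2058/EI
  δ_0 = 53097/EI
Flexibility coefficient — unit upward force at Q: δ_{QQ} = L³/(3EI) = 333.3/EI.
With EI = 77000 kN·m²: δ_0 = 0.68957 m and δ_{QQ} = 0.004329 m/kN.
Compatibility — the spring shortens by R_Q/k under the reaction it provides: δ_0 − R_Q·δ_{QQ} = R_Q/k. With 1/k = 0.000077 m/kN, R_Q = δ_0 / (δ_{QQ} + 1/k) = 0.68957 / (0.004329 + 0.000077) = 156.5 kN.

R_Q = 156.5 kN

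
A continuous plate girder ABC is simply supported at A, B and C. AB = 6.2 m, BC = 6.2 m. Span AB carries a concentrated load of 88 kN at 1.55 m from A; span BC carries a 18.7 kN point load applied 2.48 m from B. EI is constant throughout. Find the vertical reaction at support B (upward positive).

Take M_B as the redundant. Released structure: two simple spans AB and BC with a hinge at B.
Rotations at B on the released spans (each span's end-slope, ×1/EI):
  span AB: point load 88 at a = 1.55: Pab(L + a)/(6LEI) = 132.1/EI
  span BC: point load 18.7 at a = 2.48: Pab(L + b)/(6LEI) = 46/EI
  relative rotation θ_0 = (132.1 + 46)/EI = 178.1/EI
A unit hogging moment at B produces rotation L₁/(3EI) + L₂/(3EI) = 4.133/EI.
Slope continuity at B: θ_0 = M_B·4.133/EI, so M_B = 178.1/4.133 = 43.1 kN·m (hogging).
Span AB, ΣM about A with M_B applied at B: R_B^{AB}·6.2 = 136.4 + 43.1, so R_B^{AB} = 28.95 kN and R_A = 88 − 28.95 = 59.05 kN.
Span BC, ΣM about C: R_B^{BC}·6.2 = 69.56 + 43.1, so R_B^{BC} = 18.17 kN and R_C = 18.7 − 18.17 = 0.5285 kN.
R_B = 28.95 + 18.17 = 47.12 kN.

R_B = 47.12 kN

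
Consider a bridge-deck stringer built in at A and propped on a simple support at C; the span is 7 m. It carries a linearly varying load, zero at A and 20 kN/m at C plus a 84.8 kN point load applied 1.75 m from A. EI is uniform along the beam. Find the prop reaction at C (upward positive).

R_C = 45.79 kN

Remove the prop at C; the released (primary) structure is a cantilever built in at A.
Primary-structure tip deflection at C by superposition:
  triangular load, peak 20 at the free end: 11w₀L⁴/(120EI) = 4402/EI
  point load 84.8 at a = 1.75: Pa²(3L − a)/(6EI) = 833.2/EI
  δ_0 = 5235/EI
Tip deflection under a unit load at C: L³/(3EI) = 114.3/EI.
The prop prevents deflection at C: R_C = δ_0/δ_{CC} = 5235/114.3 = 45.79 kN.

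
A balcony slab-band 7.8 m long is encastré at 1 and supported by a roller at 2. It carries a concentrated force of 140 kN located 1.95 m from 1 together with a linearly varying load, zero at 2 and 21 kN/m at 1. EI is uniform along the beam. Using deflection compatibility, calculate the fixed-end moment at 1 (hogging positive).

Choose R_2 as the redundant. The primary structure is the cantilever fixed at 1.
Primary-structure tip deflection at 2 by superposition:
  point load 140 at a = 1.95: Pa²(3L − a)/(6EI) = 1903/EI
  triangular load, peak 21 at the fixed end: w₀L⁴/(30EI) = 2591/EI
  δ_0 = 4494/EI
Flexibility coefficient — unit upward force at 2: δ_{22} = L³/(3EI) = 158.2/EI.
Compatibility at 2: δ_0 − R_2·δ_{22} = 0, so R_2 = 4494/158.2 = 28.41 kN.
Moment equilibrium about 1: M_1 = Σ(load moments about 1) − R_2·L = 485.9 − 28.41×7.8 = 264.3 kN·m.

M_1 = 264.3 kN·m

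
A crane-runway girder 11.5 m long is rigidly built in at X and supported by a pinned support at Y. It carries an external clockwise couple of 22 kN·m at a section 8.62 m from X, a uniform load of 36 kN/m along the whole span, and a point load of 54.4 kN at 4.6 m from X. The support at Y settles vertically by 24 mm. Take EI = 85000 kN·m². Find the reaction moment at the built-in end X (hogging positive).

M_X = 752.6 kN·m

Take the reaction at Y as the redundant and release it; the primary structure is a cantilever fixed at X.
Free-end deflection of the primary structure under the applied loading (downward +):
  clockwise couple 22 at a = 8.62: M₀a(2L − a)/(2EI) = 1364/EI
  UDL 36: wL⁴/(8EI) = 78705/EI
  point load 54.4 at a = 4.6: Pa²(3L − a)/(6EI) = 5736/EI
  δ_0 = 85805/EI
Tip deflection under a unit load at Y: L³/(3EI) = 507/EI.
With EI = 85000 kN·m²: δ_0 = 1.0095 m and δ_{YY} = 0.005964 m/kN.
Compatibility — the beam at Y must follow the support down by 0.024 m: δ_0 − R_Y·δ_{YY} = 0.024, so R_Y = (1.0095 − 0.024)/0.005964 = 165.2 kN.
Moment equilibrium about X: M_X = Σ(load moments about X) − R_Y·L = 2653 − 165.2×11.5 = 752.6 kN·m.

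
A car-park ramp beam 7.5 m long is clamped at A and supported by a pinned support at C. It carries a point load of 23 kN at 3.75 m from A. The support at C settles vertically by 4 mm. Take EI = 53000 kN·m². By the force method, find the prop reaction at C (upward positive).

R_C = 5.68 kN

Take the reaction at C as the redundant and release it; the primary structure is a cantilever fixed at A.
Deflection at C on the released cantilever, summing each load's contribution:
  point load 23 at a = 3.75: Pa²(3L − a)/(6EI) = 1011/EI
Flexibility coefficient — unit upward force at C: δ_{CC} = L³/(3EI) = 140.6/EI.
With EI = 53000 kN·m²: δ_0 = 0.019071 m and δ_{CC} = 0.002653 m/kN.
Compatibility — the beam at C must follow the support down by 0.004 m: δ_0 − R_C·δ_{CC} = 0.004, so R_C = (0.019071 − 0.004)/0.002653 = 5.68 kN.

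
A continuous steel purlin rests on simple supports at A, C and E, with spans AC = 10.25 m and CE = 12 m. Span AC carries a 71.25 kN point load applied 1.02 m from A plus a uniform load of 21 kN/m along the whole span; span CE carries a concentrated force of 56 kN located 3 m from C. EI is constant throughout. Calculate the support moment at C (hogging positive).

Release continuity at C by inserting a hinge; the redundant is the internal moment M_C. The primary structure is two simply-supported spans AC and CE.
Discontinuity in slope at C on the released structure — sum the simple-span end rotations:
  span AC: point load 71.25 at a = 1.02: Pab(L + a)/(6LEI) = 122.9/EI
  span AC: UDL 21: wL³/(24EI) = 942.3/EI
  span CE: point load 56 at a = 3: Pab(L + b)/(6LEI) = 441/EI
  relative rotation θ_0 = (1065 + 441)/EI = 1506/EI
A unit hogging moment at C produces rotation L₁/(3EI) + L₂/(3EI) = 7.417/EI.
Slope continuity at C: θ_0 = M_C·7.417/EI, so M_C = 1506/7.417 = 203.1 kN·m (hogging).

M_C = 203.1 kN·m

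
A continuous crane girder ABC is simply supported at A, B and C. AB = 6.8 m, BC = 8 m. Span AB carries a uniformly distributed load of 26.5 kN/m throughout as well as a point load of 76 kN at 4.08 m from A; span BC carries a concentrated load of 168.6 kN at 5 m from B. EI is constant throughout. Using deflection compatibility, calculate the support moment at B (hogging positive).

Release continuity at B by inserting a hinge; the redundant is the internal moment M_B. The primary structure is two simply-supported spans AB and BC.
End slopes at the hinge B, treating each span as simply supported:
  span AB: UDL 26.5: wL³/(24EI) = 347.2/EI
  span AB: point load 76 at a = 4.08: Pab(L + a)/(6LEI) = 224.9/EI
  span BC: point load 168.6 at a = 5: Pab(L + b)/(6LEI) = 579.6/EI
  relative rotation θ_0 = (572.1 + 579.6)/EI = 1152/EI
A unit hogging moment at B produces rotation L₁/(3EI) + L₂/(3EI) = 4.933/EI.
Compatibility: M_B·(L₁+L₂)/(3EI) = θ_0, giving M_B = 233.4 kN·m (hogging).

M_B = 233.4 kN·m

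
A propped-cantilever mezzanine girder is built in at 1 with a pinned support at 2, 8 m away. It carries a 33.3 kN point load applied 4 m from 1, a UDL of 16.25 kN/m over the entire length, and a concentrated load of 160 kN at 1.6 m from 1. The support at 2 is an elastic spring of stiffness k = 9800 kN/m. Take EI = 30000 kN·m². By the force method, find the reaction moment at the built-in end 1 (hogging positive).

Release the roller at 2. Primary structure: cantilever fixed at 1.
Deflection at 2 on the released cantilever, summing each load's contribution:
  point load 33.3 at a = 4: Pa²(3L − a)/(6EI) = 1776/EI
  UDL 16.25: wL⁴/(8EI) = 8320/EI
  point load 160 at a = 1.6: Pa²(3L − a)/(6EI) = 1529/EI
  δ_0 = 11625/EI
Tip deflection under a unit load at 2: L³/(3EI) = 170.7/EI.
With EI = 30000 kN·m²: δ_0 = 0.38751 m and δ_{22} = 0.005689 m/kN.
Compatibility — the spring shortens by R_2/k under the reaction it provides: δ_0 − R_2·δ_{22} = R_2/k. With 1/k = 0.000102 m/kN, R_2 = δ_0 / (δ_{22} + 1/k) = 0.38751 / (0.005689 + 0.000102) = 66.92 kN.
Moment equilibrium about 1: M_1 = Σ(load moments about 1) − R_2·L = 909.2 − 66.92×8 = 373.9 kN·m.

M_1 = 373.9 kN·m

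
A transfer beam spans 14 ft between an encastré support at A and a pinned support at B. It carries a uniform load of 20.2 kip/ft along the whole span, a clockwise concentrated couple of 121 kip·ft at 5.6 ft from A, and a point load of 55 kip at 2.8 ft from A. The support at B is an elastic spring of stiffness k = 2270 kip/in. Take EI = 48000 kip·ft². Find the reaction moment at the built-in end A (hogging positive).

Choose R_B as the redundant. The primary structure is the cantilever fixed at A.
Primary-structure tip deflection at B by superposition:
  UDL 20.2: wL⁴/(8EI) = 97000/EI
  clockwise couple 121 at a = 5.6: M₀a(2L − a)/(2EI) = 7589/EI
  point load 55 at a = 2.8: Pa²(3L − a)/(6EI) = 2817/EI
  δ_0 = 107407/EI
Flexibility coefficient — unit upward force at B: δ_{BB} = L³/(3EI) = 914.7/EI.
With EI = 48000 kip·ft²: δ_0 = 2.2376 ft and δ_{BB} = 0.019056 ft/kip.
Compatibility — the spring shortens by R_B/k under the reaction it provides: δ_0 − R_B·δ_{BB} = R_B/k. With 1/k = 1/(2270×12) ft/kip = 0.000037 ft/kip, R_B = δ_0 / (δ_{BB} + 1/k) = 2.2376 / (0.019056 + 0.000037) = 117.2 kip.
Moment equilibrium about A: M_A = Σ(load moments about A) − R_B·L = 2255 − 117.2×14 = 613.8 kip·ft.

M_A = 613.8 kip·ft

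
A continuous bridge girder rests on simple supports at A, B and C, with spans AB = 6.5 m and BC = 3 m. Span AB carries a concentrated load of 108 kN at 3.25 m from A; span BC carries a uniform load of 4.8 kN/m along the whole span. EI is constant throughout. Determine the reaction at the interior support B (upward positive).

Release continuity at B by inserting a hinge; the redundant is the internal moment M_B. The primary structure is two simply-supported spans AB and BC.
End slopes at the hinge B, treating each span as simply supported:
  span AB: point load 108 at a = 3.25: Pab(L + a)/(6LEI) = 285.2/EI
  span BC: UDL 4.8: wL³/(24EI) = 5.4/EI
  relative rotation θ_0 = (285.2 + 5.4)/EI = 290.6/EI
A unit hogging moment at B produces rotation L₁/(3EI) + L₂/(3EI) = 3.167/EI.
Compatibility: M_B·(L₁+L₂)/(3EI) = θ_0, giving M_B = 91.76 kN·m (hogging).
Span AB, ΣM about A with M_B applied at B: R_B^{AB}·6.5 = 351 + 91.76, so R_B^{AB} = 68.12 kN and R_A = 108 − 68.12 = 39.88 kN.
Span BC, ΣM about C: R_B^{BC}·3 = 21.6 + 91.76, so R_B^{BC} = 37.79 kN and R_C = 14.4 − 37.79 = -23.39 kN.
R_B = 68.12 + 37.79 = 105.9 kN.

R_B = 105.9 kN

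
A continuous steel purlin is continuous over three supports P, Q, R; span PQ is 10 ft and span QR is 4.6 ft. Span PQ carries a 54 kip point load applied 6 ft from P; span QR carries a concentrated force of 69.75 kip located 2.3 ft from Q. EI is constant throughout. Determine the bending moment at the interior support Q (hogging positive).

M_Q = 89.97 kip·ft

Insert a hinge at Q; M_Q is the redundant, and each span becomes simply supported.
Discontinuity in slope at Q on the released structure — sum the simple-span end rotations:
  span PQ: point load 54 at a = 6: Pab(L + a)/(6LEI) = 345.6/EI
  span QR: point load 69.75 at a = 2.3: Pab(L + b)/(6LEI) = 92.24/EI
  relative rotation θ_0 = (345.6 + 92.24)/EI = 437.8/EI
A unit hogging moment at Q produces rotation L₁/(3EI) + L₂/(3EI) = 4.867/EI.
Compatibility: M_Q·(L₁+L₂)/(3EI) = θ_0, giving M_Q = 89.97 kip·ft (hogging).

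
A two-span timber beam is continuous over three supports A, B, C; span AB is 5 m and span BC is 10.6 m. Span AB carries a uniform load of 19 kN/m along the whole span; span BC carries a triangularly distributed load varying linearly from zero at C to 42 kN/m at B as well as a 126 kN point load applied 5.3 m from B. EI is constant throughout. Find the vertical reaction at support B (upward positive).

Release continuity at B by inserting a hinge; the redundant is the internal moment M_B. The primary structure is two simply-supported spans AB and BC.
End slopes at the hinge B, treating each span as simply supported:
  span AB: UDL 19: wL³/(24EI) = 98.96/EI
  span BC: triangular load, peak 42: w₀L³/(45EI) = 1112/EI
  span BC: point load 126 at a = 5.3: Pab(L + b)/(6LEI) = 884.8/EI
  relative rotation θ_0 = (98.96 + 1996)/EI = 2095/EI
A unit hogging moment at B produces rotation L₁/(3EI) + L₂/(3EI) = 5.2/EI.
Compatibility: M_B·(L₁+L₂)/(3EI) = θ_0, giving M_B = 403 kN·m (hogging).
Span AB, ΣM about A with M_B applied at B: R_B^{AB}·5 = 237.5 + 403, so R_B^{AB} = 128.1 kN and R_A = 95 − 128.1 = -33.09 kN.
Span BC, ΣM about C: R_B^{BC}·10.6 = 2241 + 403, so R_B^{BC} = 249.4 kN and R_C = 348.6 − 249.4 = 99.18 kN.
R_B = 128.1 + 249.4 = 377.5 kN.

R_B = 377.5 kN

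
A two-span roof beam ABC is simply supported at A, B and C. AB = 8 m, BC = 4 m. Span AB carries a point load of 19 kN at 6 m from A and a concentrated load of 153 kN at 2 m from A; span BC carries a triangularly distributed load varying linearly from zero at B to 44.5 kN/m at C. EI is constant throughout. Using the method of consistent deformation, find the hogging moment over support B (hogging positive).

M_B = 126.1 kN·m

Insert a hinge at B; M_B is the redundant, and each span becomes simply supported.
Rotations at B on the released spans (each span's end-slope, ×1/EI):
  span AB: point load 19 at a = 6: Pab(L + a)/(6LEI) = 66.5/EI
  span AB: point load 153 at a = 2: Pab(L + a)/(6LEI) = 382.5/EI
  span BC: triangular load, peak 44.5: 7w₀L³/(360EI) = 55.38/EI
  relative rotation θ_0 = (449 + 55.38)/EI = 504.4/EI
A unit hogging moment at B produces rotation L₁/(3EI) + L₂/(3EI) = 4/EI.
Compatibility: M_B·(L₁+L₂)/(3EI) = θ_0, giving M_B = 126.1 kN·m (hogging).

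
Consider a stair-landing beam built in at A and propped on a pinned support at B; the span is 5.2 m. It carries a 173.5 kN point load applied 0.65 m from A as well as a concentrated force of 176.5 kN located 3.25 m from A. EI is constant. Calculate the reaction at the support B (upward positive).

R_B = 85.77 kN

Choose R_B as the redundant. The primary structure is the cantilever fixed at A.
Free-end deflection of the primary structure under the applied loading (downward +):
  point load 173.5 at a = 0.65: Pa²(3L − a)/(6EI) = 182.6/EI
  point load 176.5 at a = 3.25: Pa²(3L − a)/(6EI) = 3837/EI
  δ_0 = 4020/EI
Flexibility coefficient — unit upward force at B: δ_{BB} = L³/(3EI) = 46.87/EI.
Compatibility at B: δ_0 − R_B·δ_{BB} = 0, so R_B = 4020/46.87 = 85.77 kN.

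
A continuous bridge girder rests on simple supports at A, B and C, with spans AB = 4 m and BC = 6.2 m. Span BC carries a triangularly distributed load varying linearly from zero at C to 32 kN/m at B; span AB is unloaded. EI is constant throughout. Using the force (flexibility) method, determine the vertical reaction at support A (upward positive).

Release continuity at B by inserting a hinge; the redundant is the internal moment M_B. The primary structure is two simply-supported spans AB and BC.
Rotations at B on the released spans (each span's end-slope, ×1/EI):
  span BC: triangular load, peak 32: w₀L³/(45EI) = 169.5/EI
  relative rotation θ_0 = (0 + 169.5)/EI = 169.5/EI
A unit hogging moment at B produces rotation L₁/(3EI) + L₂/(3EI) = 3.4/EI.
Slope continuity at B: θ_0 = M_B·3.4/EI, so M_B = 169.5/3.4 = 49.85 kN·m (hogging).
Span AB, ΣM about A with M_B applied at B: R_B^{AB}·4 = 0 + 49.85, so R_B^{AB} = 12.46 kN and R_A = 0 − 12.46 = -12.46 kN.

R_A = -12.46 kN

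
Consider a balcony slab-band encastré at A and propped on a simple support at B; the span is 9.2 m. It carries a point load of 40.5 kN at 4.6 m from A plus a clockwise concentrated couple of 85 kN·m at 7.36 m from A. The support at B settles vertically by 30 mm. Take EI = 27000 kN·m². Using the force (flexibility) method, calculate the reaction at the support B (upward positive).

Remove the prop at B; the released (primary) structure is a cantilever built in at A.
Free-end deflection of the primary structure under the applied loading (downward +):
  point load 40.5 at a = 4.6: Pa²(3L − a)/(6EI) = 3285/EI
  clockwise couple 85 at a = 7.36: M₀a(2L − a)/(2EI) = 3453/EI
  δ_0 = 6738/EI
Tip deflection under a unit load at B: L³/(3EI) = 259.6/EI.
With EI = 27000 kN·m²: δ_0 = 0.24957 m and δ_{BB} = 0.009613 m/kN.
Compatibility — the beam at B must follow the support down by 0.03 m: δ_0 − R_B·δ_{BB} = 0.03, so R_B = (0.24957 − 0.03)/0.009613 = 22.84 kN.

R_B = 22.84 kN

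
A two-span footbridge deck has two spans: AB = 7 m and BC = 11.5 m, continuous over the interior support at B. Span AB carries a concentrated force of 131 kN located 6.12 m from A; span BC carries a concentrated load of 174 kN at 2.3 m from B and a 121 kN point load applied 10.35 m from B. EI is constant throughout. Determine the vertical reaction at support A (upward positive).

Release continuity at B by inserting a hinge; the redundant is the internal moment M_B. The primary structure is two simply-supported spans AB and BC.
End slopes at the hinge B, treating each span as simply supported:
  span AB: point load 131 at a = 6.12: Pab(L + a)/(6LEI) = 220.4/EI
  span BC: point load 174 at a = 2.3: Pab(L + b)/(6LEI) = 1105/EI
  span BC: point load 121 at a = 10.35: Pab(L + b)/(6LEI) = 264/EI
  relative rotation θ_0 = (220.4 + 1369)/EI = 1589/EI
A unit hogging moment at B produces rotation L₁/(3EI) + L₂/(3EI) = 6.167/EI.
Compatibility: M_B·(L₁+L₂)/(3EI) = θ_0, giving M_B = 257.7 kN·m (hogging).
Span AB, ΣM about A with M_B applied at B: R_B^{AB}·7 = 801.7 + 257.7, so R_B^{AB} = 151.3 kN and R_A = 131 − 151.3 = -20.34 kN.

R_A = -20.34 kN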